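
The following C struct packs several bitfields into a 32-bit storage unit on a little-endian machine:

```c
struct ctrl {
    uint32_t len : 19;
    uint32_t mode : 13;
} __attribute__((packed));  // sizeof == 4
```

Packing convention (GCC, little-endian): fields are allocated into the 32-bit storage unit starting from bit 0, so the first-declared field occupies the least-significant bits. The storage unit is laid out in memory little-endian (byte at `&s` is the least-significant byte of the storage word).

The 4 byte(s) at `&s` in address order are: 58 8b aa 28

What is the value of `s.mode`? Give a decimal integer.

1301

[0]=0x58 [1]=0x8b [2]=0xaa [3]=0x28 (little-endian) → word 0x28aa8b58
len:19 @ bit 0 → (0x28aa8b58>>0)&0x7ffff = 0x28b58
mode:13 @ bit 19 → (0x28aa8b58>>19)&0x1fff = 0x515  ←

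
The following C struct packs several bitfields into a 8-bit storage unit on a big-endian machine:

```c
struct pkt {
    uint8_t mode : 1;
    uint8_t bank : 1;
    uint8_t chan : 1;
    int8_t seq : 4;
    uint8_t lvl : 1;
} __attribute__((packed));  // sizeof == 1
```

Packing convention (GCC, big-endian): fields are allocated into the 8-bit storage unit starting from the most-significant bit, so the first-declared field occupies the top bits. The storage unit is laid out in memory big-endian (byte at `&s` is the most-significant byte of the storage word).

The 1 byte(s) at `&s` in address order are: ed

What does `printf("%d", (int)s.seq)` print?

[0]=0xed (big-endian) → word 0xed
mode:1 @ bit 7 → (0xed>>7)&0x1 = 0x1
bank:1 @ bit 6 → (0xed>>6)&0x1 = 0x1
chan:1 @ bit 5 → (0xed>>5)&0x1 = 0x1
seq:4 @ bit 1 → (0xed>>1)&0xf = 0x6  ←
lvl:1 @ bit 0 → (0xed>>0)&0x1 = 0x1
seq signed 4b, MSB=0: value = 6

6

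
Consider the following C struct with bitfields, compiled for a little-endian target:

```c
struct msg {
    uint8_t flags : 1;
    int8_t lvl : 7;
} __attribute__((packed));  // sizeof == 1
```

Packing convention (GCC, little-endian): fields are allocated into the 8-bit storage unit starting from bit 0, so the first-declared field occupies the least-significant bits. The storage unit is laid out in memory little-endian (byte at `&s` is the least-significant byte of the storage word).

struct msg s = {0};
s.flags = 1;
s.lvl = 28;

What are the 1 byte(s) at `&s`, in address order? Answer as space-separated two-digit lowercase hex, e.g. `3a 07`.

[0+:1] flags=1 & 0x1 = 0x1; word=0x01
[1+:7] lvl=28 & 0x7f = 0x1c; word=0x39
word = 0x39 → little-endian bytes:
  [0]=0x39

39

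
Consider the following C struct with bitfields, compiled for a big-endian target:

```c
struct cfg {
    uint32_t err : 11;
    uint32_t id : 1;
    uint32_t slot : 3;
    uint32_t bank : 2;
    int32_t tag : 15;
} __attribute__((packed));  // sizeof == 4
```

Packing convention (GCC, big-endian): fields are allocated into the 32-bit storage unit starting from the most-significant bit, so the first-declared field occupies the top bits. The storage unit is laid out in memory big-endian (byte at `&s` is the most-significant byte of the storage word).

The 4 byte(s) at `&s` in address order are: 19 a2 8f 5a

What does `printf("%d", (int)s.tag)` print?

[0]=0x19 [1]=0xa2 [2]=0x8f [3]=0x5a (big-endian) → word 0x19a28f5a
err:11 @ bit 21 → (0x19a28f5a>>21)&0x7ff = 0xcd
id:1 @ bit 20 → (0x19a28f5a>>20)&0x1 = 0x0
slot:3 @ bit 17 → (0x19a28f5a>>17)&0x7 = 0x1
bank:2 @ bit 15 → (0x19a28f5a>>15)&0x3 = 0x1
tag:15 @ bit 0 → (0x19a28f5a>>0)&0x7fff = 0xf5a  ←
tag signed 15b, MSB=0: value = 3930

3930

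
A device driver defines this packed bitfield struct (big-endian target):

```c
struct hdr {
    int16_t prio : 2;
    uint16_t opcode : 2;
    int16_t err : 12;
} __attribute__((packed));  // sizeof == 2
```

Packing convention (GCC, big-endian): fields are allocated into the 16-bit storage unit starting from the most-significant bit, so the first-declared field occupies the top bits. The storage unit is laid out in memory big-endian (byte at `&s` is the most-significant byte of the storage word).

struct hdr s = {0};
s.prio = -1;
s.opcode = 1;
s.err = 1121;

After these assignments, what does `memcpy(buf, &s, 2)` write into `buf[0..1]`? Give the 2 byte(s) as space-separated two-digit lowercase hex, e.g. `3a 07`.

prio:2 = -1 → 0x3 << 14 → word 0xc000
opcode:2 = 1 → 0x1 << 12 → word 0xd000
err:12 = 1121 → 0x461 << 0 → word 0xd461
word = 0xd461 → big-endian bytes:
  [0]=0xd4  [1]=0x61

d4 61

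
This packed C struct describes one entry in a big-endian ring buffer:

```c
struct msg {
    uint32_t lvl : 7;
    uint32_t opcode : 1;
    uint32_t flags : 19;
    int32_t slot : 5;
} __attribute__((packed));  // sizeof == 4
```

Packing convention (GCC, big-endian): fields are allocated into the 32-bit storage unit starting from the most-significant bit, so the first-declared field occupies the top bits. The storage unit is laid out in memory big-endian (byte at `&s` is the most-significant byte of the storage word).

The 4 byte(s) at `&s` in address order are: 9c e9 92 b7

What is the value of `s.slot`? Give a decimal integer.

-9

[0]=0x9c [1]=0xe9 [2]=0x92 [3]=0xb7 (big-endian) → word 0x9ce992b7
lvl:7 @ bit 25 → (0x9ce992b7>>25)&0x7f = 0x4e
opcode:1 @ bit 24 → (0x9ce992b7>>24)&0x1 = 0x0
flags:19 @ bit 5 → (0x9ce992b7>>5)&0x7ffff = 0x74c95
slot:5 @ bit 0 → (0x9ce992b7>>0)&0x1f = 0x17  ←
slot signed 5b, MSB=1: 23 - 32 = -9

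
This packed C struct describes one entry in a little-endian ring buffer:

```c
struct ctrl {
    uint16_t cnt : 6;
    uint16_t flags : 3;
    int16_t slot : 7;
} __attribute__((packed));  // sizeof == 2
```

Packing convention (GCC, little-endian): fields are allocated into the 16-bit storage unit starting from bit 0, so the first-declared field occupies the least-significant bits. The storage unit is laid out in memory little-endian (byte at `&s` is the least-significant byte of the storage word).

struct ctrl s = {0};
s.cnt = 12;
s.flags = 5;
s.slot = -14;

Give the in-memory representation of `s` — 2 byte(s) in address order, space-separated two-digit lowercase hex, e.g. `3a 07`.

[0+:6] cnt=12 & 0x3f = 0xc; word=0x000c
[6+:3] flags=5 & 0x7 = 0x5; word=0x014c
[9+:7] slot=-14 & 0x7f = 0x72; word=0xe54c
word = 0xe54c → little-endian bytes:
  [0]=0x4c  [1]=0xe5

4c e5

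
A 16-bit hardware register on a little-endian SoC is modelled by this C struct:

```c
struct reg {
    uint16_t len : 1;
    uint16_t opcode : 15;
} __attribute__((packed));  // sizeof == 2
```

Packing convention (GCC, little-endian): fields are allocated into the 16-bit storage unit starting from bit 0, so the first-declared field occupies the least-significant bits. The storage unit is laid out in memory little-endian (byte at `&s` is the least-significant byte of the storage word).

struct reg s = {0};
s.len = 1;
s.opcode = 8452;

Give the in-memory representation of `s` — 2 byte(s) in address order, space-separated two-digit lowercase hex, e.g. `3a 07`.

09 42

len:1 = 1 → 0x1 << 0 → word 0x0001
opcode:15 = 8452 → 0x2104 << 1 → word 0x4209
word = 0x4209 → little-endian bytes:
  [0]=0x09  [1]=0x42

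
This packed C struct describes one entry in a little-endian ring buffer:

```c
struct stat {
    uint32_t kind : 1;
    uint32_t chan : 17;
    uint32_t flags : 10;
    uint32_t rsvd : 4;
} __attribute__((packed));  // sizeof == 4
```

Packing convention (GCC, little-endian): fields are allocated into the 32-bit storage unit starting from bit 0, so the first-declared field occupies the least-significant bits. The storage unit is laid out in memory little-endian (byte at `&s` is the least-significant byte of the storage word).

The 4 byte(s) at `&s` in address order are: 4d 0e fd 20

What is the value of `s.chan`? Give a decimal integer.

34598

[0]=0x4d [1]=0x0e [2]=0xfd [3]=0x20 (little-endian) → word 0x20fd0e4d
kind:1 @ bit 0 → (0x20fd0e4d>>0)&0x1 = 0x1
chan:17 @ bit 1 → (0x20fd0e4d>>1)&0x1ffff = 0x8726  ←
flags:10 @ bit 18 → (0x20fd0e4d>>18)&0x3ff = 0x3f
rsvd:4 @ bit 28 → (0x20fd0e4d>>28)&0xf = 0x2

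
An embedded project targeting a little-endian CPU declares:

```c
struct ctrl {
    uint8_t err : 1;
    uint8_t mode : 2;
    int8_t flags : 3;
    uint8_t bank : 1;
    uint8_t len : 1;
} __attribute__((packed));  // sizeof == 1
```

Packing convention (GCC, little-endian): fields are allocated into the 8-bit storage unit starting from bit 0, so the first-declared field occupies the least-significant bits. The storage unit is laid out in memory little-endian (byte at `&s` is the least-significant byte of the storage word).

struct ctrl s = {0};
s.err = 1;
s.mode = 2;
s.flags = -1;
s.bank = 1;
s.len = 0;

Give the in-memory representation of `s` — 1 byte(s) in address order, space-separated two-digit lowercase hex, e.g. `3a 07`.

7d

[0+:1] err=1 & 0x1 = 0x1; word=0x01
[1+:2] mode=2 & 0x3 = 0x2; word=0x05
[3+:3] flags=-1 & 0x7 = 0x7; word=0x3d
[6+:1] bank=1 & 0x1 = 0x1; word=0x7d
[7+:1] len=0 & 0x1 = 0x0; word=0x7d
word = 0x7d → little-endian bytes:
  [0]=0x7d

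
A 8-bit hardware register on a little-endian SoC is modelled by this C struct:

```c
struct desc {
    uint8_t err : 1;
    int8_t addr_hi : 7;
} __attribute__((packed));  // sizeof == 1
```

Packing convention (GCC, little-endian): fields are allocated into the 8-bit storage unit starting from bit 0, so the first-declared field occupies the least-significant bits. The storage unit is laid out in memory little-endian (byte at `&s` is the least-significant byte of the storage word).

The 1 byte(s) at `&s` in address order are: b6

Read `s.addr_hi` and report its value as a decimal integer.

[0]=0xb6 (little-endian) → word 0xb6
err:1 @ bit 0 → (0xb6>>0)&0x1 = 0x0
addr_hi:7 @ bit 1 → (0xb6>>1)&0x7f = 0x5b  ←
addr_hi signed 7b, MSB=1: 91 - 128 = -37

-37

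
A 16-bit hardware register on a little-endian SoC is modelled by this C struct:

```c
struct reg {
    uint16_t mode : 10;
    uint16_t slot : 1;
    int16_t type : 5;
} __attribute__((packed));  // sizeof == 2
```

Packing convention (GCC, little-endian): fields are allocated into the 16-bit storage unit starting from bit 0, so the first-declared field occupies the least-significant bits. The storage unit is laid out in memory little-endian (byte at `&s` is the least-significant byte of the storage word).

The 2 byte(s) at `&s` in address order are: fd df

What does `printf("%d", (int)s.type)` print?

[0]=0xfd [1]=0xdf (little-endian) → word 0xdffd
mode:10 @ bit 0 → (0xdffd>>0)&0x3ff = 0x3fd
slot:1 @ bit 10 → (0xdffd>>10)&0x1 = 0x1
type:5 @ bit 11 → (0xdffd>>11)&0x1f = 0x1b  ←
type signed 5b, MSB=1: 27 - 32 = -5

-5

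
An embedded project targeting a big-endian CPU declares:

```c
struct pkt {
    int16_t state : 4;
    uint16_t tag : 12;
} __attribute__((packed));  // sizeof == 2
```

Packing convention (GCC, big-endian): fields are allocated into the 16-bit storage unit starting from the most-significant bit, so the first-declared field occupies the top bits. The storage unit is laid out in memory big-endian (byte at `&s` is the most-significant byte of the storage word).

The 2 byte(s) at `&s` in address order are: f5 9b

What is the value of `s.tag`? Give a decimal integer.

1435

[0]=0xf5 [1]=0x9b (big-endian) → word 0xf59b
state [12+:4] = (word>>12) & 0xf = 15
tag [0+:12] = (word>>0) & 0xfff = 1435  ←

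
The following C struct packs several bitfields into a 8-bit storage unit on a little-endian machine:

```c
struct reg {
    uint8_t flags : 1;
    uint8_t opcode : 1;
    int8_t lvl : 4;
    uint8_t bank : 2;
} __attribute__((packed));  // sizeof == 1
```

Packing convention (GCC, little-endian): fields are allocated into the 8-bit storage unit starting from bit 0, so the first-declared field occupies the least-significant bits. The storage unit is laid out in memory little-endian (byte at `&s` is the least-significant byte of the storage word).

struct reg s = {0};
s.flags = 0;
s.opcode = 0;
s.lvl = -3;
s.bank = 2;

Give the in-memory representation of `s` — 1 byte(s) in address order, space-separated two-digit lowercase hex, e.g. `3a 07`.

b4

flags:1 = 0 → 0x0 << 0 → word 0x00
opcode:1 = 0 → 0x0 << 1 → word 0x00
lvl:4 = -3 → 0xd << 2 → word 0x34
bank:2 = 2 → 0x2 << 6 → word 0xb4
word = 0xb4 → little-endian bytes:
  [0]=0xb4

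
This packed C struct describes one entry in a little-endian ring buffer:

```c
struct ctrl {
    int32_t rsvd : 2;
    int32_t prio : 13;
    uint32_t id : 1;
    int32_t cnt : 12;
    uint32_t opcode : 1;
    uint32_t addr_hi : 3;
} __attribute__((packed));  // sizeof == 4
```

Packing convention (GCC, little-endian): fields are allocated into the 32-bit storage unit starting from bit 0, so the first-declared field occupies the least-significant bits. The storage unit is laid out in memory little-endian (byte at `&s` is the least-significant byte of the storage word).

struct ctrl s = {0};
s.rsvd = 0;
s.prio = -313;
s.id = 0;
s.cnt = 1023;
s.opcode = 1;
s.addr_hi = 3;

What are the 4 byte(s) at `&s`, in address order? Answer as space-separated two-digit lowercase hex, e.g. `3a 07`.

1c 7b ff 73

[0+:2] rsvd=0 & 0x3 = 0x0; word=0x00000000
[2+:13] prio=-313 & 0x1fff = 0x1ec7; word=0x00007b1c
[15+:1] id=0 & 0x1 = 0x0; word=0x00007b1c
[16+:12] cnt=1023 & 0xfff = 0x3ff; word=0x03ff7b1c
[28+:1] opcode=1 & 0x1 = 0x1; word=0x13ff7b1c
[29+:3] addr_hi=3 & 0x7 = 0x3; word=0x73ff7b1c
word = 0x73ff7b1c → little-endian bytes:
  [0]=0x1c  [1]=0x7b  [2]=0xff  [3]=0x73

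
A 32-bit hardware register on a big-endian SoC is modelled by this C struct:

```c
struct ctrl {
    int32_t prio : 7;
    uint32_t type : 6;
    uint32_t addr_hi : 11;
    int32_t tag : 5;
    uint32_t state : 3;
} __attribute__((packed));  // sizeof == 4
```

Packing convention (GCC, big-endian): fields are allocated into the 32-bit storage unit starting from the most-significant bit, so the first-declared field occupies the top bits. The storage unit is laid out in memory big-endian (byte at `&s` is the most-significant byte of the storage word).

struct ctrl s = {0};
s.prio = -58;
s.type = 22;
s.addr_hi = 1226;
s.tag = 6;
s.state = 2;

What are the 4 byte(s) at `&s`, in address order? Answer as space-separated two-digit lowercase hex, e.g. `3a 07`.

8c b4 ca 32

[25+:7] prio=-58 & 0x7f = 0x46; word=0x8c000000
[19+:6] type=22 & 0x3f = 0x16; word=0x8cb00000
[8+:11] addr_hi=1226 & 0x7ff = 0x4ca; word=0x8cb4ca00
[3+:5] tag=6 & 0x1f = 0x6; word=0x8cb4ca30
[0+:3] state=2 & 0x7 = 0x2; word=0x8cb4ca32
word = 0x8cb4ca32 → big-endian bytes:
  [0]=0x8c  [1]=0xb4  [2]=0xca  [3]=0x32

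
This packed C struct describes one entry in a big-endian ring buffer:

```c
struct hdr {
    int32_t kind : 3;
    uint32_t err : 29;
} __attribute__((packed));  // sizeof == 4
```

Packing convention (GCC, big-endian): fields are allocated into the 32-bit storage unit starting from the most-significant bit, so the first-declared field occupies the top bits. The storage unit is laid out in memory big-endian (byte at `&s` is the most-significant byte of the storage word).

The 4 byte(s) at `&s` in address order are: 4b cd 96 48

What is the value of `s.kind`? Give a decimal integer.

[0]=0x4b [1]=0xcd [2]=0x96 [3]=0x48 (big-endian) → word 0x4bcd9648
kind:3 @ bit 29 → (0x4bcd9648>>29)&0x7 = 0x2  ←
err:29 @ bit 0 → (0x4bcd9648>>0)&0x1fffffff = 0xbcd9648
kind signed 3b, MSB=0: value = 2

2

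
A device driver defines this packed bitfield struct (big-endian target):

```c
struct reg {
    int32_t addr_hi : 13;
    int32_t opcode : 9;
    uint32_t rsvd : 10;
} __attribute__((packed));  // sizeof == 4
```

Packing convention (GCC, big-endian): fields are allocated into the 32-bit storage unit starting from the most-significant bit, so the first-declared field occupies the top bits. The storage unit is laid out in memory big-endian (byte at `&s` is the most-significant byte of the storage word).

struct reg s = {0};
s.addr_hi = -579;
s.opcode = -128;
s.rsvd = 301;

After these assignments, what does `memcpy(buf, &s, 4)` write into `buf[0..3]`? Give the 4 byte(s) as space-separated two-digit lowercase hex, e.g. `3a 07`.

ed ee 01 2d

addr_hi:13 = -579 → 0x1dbd << 19 → word 0xede80000
opcode:9 = -128 → 0x180 << 10 → word 0xedee0000
rsvd:10 = 301 → 0x12d << 0 → word 0xedee012d
word = 0xedee012d → big-endian bytes:
  [0]=0xed  [1]=0xee  [2]=0x01  [3]=0x2d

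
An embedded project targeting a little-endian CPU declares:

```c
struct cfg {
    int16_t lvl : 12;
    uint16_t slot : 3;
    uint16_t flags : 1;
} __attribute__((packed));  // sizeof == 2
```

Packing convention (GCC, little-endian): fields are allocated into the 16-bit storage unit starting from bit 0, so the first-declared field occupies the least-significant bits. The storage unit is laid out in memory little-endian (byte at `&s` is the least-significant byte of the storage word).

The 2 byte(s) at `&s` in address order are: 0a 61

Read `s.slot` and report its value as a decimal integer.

[0]=0x0a [1]=0x61 (little-endian) → word 0x610a
lvl:12 @ bit 0 → (0x610a>>0)&0xfff = 0x10a
slot:3 @ bit 12 → (0x610a>>12)&0x7 = 0x6  ←
flags:1 @ bit 15 → (0x610a>>15)&0x1 = 0x0

6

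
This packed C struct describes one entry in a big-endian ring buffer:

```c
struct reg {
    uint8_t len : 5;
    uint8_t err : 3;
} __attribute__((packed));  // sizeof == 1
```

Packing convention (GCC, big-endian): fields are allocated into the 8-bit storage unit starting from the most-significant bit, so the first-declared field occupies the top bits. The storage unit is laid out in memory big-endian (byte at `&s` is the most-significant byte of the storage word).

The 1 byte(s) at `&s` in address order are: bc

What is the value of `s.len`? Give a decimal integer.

[0]=0xbc (big-endian) → word 0xbc
len:5 @ bit 3 → (0xbc>>3)&0x1f = 0x17  ←
err:3 @ bit 0 → (0xbc>>0)&0x7 = 0x4

23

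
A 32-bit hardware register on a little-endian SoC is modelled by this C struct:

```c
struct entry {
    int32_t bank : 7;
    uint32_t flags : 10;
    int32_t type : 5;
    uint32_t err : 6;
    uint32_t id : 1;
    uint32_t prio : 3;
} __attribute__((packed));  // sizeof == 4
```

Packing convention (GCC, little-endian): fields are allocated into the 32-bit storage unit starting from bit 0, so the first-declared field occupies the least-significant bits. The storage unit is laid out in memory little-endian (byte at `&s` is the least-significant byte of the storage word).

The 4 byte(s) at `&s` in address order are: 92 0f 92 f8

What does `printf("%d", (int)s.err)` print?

[0]=0x92 [1]=0x0f [2]=0x92 [3]=0xf8 (little-endian) → word 0xf8920f92
bank [0+:7] = (word>>0) & 0x7f = 18
flags [7+:10] = (word>>7) & 0x3ff = 31
type [17+:5] = (word>>17) & 0x1f = 9
err [22+:6] = (word>>22) & 0x3f = 34  ←
id [28+:1] = (word>>28) & 0x1 = 1
prio [29+:3] = (word>>29) & 0x7 = 7

34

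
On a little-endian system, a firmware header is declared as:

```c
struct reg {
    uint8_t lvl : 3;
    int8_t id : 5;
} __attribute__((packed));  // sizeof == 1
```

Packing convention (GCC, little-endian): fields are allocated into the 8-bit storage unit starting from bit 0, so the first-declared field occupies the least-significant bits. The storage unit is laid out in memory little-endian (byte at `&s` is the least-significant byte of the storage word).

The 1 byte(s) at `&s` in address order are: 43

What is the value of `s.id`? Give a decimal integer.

[0]=0x43 (little-endian) → word 0x43
lvl:3 @ bit 0 → (0x43>>0)&0x7 = 0x3
id:5 @ bit 3 → (0x43>>3)&0x1f = 0x8  ←
id signed 5b, MSB=0: value = 8

8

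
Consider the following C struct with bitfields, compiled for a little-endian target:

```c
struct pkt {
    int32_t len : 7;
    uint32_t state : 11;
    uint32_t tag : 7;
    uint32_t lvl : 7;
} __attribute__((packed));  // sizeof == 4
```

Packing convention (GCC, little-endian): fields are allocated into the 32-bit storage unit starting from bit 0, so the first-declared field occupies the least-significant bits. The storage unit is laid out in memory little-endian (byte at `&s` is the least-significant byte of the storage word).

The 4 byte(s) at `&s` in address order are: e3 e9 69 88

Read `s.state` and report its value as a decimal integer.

[0]=0xe3 [1]=0xe9 [2]=0x69 [3]=0x88 (little-endian) → word 0x8869e9e3
len:7 @ bit 0 → (0x8869e9e3>>0)&0x7f = 0x63
state:11 @ bit 7 → (0x8869e9e3>>7)&0x7ff = 0x3d3  ←
tag:7 @ bit 18 → (0x8869e9e3>>18)&0x7f = 0x1a
lvl:7 @ bit 25 → (0x8869e9e3>>25)&0x7f = 0x44

979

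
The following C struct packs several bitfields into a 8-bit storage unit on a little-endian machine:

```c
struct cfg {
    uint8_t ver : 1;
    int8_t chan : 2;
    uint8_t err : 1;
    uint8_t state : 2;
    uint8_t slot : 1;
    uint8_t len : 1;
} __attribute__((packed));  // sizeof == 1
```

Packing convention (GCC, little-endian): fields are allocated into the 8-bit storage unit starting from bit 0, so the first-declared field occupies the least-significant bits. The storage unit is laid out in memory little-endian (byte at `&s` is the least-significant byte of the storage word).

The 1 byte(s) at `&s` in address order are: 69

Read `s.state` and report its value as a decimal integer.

[0]=0x69 (little-endian) → word 0x69
ver [0+:1] = (word>>0) & 0x1 = 1
chan [1+:2] = (word>>1) & 0x3 = 0
err [3+:1] = (word>>3) & 0x1 = 1
state [4+:2] = (word>>4) & 0x3 = 2  ←
slot [6+:1] = (word>>6) & 0x1 = 1
len [7+:1] = (word>>7) & 0x1 = 0

2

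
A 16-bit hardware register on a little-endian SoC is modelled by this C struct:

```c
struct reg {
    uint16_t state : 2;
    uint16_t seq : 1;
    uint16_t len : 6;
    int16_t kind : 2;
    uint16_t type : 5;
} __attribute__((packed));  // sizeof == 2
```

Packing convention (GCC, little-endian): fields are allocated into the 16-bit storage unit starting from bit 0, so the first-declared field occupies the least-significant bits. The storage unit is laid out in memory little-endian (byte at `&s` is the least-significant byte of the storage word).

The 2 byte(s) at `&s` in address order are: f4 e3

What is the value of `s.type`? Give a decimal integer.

[0]=0xf4 [1]=0xe3 (little-endian) → word 0xe3f4
state [0+:2] = (word>>0) & 0x3 = 0
seq [2+:1] = (word>>2) & 0x1 = 1
len [3+:6] = (word>>3) & 0x3f = 62
kind [9+:2] = (word>>9) & 0x3 = 1
type [11+:5] = (word>>11) & 0x1f = 28  ←

28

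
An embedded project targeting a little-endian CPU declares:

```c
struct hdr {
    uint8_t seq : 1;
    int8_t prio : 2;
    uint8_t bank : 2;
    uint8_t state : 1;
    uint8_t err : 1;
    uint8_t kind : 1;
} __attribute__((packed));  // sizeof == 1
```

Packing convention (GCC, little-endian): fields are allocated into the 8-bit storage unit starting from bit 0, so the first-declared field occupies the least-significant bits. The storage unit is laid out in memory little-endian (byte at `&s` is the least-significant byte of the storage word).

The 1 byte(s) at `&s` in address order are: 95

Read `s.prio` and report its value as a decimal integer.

-2

[0]=0x95 (little-endian) → word 0x95
seq [0+:1] = (word>>0) & 0x1 = 1
prio [1+:2] = (word>>1) & 0x3 = 2  ←
bank [3+:2] = (word>>3) & 0x3 = 2
state [5+:1] = (word>>5) & 0x1 = 0
err [6+:1] = (word>>6) & 0x1 = 0
kind [7+:1] = (word>>7) & 0x1 = 1
prio signed 2b, MSB=1: 2 - 4 = -2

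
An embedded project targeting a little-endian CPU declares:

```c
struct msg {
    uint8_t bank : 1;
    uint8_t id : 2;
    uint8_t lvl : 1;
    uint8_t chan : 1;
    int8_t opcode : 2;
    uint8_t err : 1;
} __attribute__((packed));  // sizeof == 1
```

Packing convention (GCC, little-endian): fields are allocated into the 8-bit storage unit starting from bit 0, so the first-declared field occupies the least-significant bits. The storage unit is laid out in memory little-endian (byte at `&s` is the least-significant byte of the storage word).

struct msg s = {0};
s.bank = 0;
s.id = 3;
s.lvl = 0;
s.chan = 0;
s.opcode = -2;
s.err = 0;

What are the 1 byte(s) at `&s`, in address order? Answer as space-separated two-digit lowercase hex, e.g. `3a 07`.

bank:1 = 0 → 0x0 << 0 → word 0x00
id:2 = 3 → 0x3 << 1 → word 0x06
lvl:1 = 0 → 0x0 << 3 → word 0x06
chan:1 = 0 → 0x0 << 4 → word 0x06
opcode:2 = -2 → 0x2 << 5 → word 0x46
err:1 = 0 → 0x0 << 7 → word 0x46
word = 0x46 → little-endian bytes:
  [0]=0x46

46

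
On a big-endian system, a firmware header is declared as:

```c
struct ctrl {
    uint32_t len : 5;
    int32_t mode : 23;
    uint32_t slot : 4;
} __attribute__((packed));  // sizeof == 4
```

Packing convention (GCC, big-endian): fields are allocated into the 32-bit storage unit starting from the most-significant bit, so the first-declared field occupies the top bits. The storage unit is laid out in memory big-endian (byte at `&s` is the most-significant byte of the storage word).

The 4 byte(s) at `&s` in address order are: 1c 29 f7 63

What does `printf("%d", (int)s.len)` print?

[0]=0x1c [1]=0x29 [2]=0xf7 [3]=0x63 (big-endian) → word 0x1c29f763
len:5 @ bit 27 → (0x1c29f763>>27)&0x1f = 0x3  ←
mode:23 @ bit 4 → (0x1c29f763>>4)&0x7fffff = 0x429f76
slot:4 @ bit 0 → (0x1c29f763>>0)&0xf = 0x3

3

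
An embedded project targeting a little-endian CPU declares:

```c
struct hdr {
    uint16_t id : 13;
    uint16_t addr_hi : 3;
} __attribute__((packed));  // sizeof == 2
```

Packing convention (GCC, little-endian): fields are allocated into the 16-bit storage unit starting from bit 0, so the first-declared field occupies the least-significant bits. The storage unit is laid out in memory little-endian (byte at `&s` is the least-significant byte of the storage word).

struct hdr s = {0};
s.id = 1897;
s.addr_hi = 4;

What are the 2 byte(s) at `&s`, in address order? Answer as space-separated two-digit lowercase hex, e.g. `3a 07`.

[0+:13] id=1897 & 0x1fff = 0x769; word=0x0769
[13+:3] addr_hi=4 & 0x7 = 0x4; word=0x8769
word = 0x8769 → little-endian bytes:
  [0]=0x69  [1]=0x87

69 87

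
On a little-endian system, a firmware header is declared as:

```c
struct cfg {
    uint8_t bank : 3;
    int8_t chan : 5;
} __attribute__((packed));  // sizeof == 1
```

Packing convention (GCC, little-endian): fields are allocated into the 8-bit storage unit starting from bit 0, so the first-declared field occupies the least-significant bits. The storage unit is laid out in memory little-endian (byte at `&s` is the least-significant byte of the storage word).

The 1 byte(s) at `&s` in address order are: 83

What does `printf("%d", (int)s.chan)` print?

[0]=0x83 (little-endian) → word 0x83
bank [0+:3] = (word>>0) & 0x7 = 3
chan [3+:5] = (word>>3) & 0x1f = 16  ←
chan signed 5b, MSB=1: 16 - 32 = -16

-16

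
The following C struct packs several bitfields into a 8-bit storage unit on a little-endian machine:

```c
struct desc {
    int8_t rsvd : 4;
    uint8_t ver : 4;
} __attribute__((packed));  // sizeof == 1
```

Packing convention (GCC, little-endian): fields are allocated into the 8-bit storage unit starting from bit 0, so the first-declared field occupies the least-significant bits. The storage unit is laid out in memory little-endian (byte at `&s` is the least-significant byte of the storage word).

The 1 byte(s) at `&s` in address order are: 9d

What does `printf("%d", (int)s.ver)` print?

9

[0]=0x9d (little-endian) → word 0x9d
rsvd:4 @ bit 0 → (0x9d>>0)&0xf = 0xd
ver:4 @ bit 4 → (0x9d>>4)&0xf = 0x9  ←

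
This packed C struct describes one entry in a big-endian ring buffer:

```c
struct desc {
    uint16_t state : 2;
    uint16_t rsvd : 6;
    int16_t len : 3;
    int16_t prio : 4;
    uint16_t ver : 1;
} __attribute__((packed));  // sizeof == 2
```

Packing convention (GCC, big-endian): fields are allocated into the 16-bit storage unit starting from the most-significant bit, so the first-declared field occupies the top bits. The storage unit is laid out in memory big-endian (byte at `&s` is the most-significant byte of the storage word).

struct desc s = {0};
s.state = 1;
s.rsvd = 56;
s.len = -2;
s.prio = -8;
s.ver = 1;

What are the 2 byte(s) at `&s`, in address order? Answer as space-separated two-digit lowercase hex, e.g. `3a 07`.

78 d1

state:2 = 1 → 0x1 << 14 → word 0x4000
rsvd:6 = 56 → 0x38 << 8 → word 0x7800
len:3 = -2 → 0x6 << 5 → word 0x78c0
prio:4 = -8 → 0x8 << 1 → word 0x78d0
ver:1 = 1 → 0x1 << 0 → word 0x78d1
word = 0x78d1 → big-endian bytes:
  [0]=0x78  [1]=0xd1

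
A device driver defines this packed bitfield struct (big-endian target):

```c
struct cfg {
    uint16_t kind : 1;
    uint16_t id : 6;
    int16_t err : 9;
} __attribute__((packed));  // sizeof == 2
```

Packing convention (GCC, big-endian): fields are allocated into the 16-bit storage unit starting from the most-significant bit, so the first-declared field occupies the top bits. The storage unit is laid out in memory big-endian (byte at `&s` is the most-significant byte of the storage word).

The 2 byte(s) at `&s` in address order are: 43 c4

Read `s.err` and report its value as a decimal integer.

[0]=0x43 [1]=0xc4 (big-endian) → word 0x43c4
kind:1 @ bit 15 → (0x43c4>>15)&0x1 = 0x0
id:6 @ bit 9 → (0x43c4>>9)&0x3f = 0x21
err:9 @ bit 0 → (0x43c4>>0)&0x1ff = 0x1c4  ←
err signed 9b, MSB=1: 452 - 512 = -60

-60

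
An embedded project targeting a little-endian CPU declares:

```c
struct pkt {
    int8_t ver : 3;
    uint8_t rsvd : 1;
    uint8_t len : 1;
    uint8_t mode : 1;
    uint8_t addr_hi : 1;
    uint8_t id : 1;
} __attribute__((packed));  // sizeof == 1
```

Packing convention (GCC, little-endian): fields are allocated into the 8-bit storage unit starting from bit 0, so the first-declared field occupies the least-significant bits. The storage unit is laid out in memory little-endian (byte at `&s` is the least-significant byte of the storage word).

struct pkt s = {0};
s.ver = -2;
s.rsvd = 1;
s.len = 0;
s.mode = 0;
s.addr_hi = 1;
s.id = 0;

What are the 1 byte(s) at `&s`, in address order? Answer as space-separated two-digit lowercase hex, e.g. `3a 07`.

ver:3 = -2 → 0x6 << 0 → word 0x06
rsvd:1 = 1 → 0x1 << 3 → word 0x0e
len:1 = 0 → 0x0 << 4 → word 0x0e
mode:1 = 0 → 0x0 << 5 → word 0x0e
addr_hi:1 = 1 → 0x1 << 6 → word 0x4e
id:1 = 0 → 0x0 << 7 → word 0x4e
word = 0x4e → little-endian bytes:
  [0]=0x4e

4e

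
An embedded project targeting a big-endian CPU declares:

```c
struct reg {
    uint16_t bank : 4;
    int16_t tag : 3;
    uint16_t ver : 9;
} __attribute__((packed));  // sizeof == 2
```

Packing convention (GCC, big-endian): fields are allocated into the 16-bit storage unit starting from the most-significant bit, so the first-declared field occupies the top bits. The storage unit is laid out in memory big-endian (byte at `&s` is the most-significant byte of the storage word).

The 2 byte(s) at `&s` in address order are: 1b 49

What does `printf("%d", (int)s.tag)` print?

-3

[0]=0x1b [1]=0x49 (big-endian) → word 0x1b49
bank [12+:4] = (word>>12) & 0xf = 1
tag [9+:3] = (word>>9) & 0x7 = 5  ←
ver [0+:9] = (word>>0) & 0x1ff = 329
tag signed 3b, MSB=1: 5 - 8 = -3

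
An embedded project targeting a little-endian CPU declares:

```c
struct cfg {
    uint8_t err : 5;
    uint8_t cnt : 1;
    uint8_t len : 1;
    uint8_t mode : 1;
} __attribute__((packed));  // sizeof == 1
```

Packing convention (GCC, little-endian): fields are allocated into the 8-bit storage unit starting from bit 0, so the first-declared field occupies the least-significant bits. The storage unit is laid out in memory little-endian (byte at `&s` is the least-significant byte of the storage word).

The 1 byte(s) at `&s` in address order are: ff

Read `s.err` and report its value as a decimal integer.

31

[0]=0xff (little-endian) → word 0xff
err:5 @ bit 0 → (0xff>>0)&0x1f = 0x1f  ←
cnt:1 @ bit 5 → (0xff>>5)&0x1 = 0x1
len:1 @ bit 6 → (0xff>>6)&0x1 = 0x1
mode:1 @ bit 7 → (0xff>>7)&0x1 = 0x1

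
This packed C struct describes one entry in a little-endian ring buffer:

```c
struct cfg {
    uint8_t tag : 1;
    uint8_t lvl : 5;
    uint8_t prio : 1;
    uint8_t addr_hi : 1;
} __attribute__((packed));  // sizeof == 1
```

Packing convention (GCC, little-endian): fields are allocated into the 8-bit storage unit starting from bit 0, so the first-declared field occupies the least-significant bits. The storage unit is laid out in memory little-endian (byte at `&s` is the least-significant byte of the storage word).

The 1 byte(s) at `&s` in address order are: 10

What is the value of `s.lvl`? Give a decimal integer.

8

[0]=0x10 (little-endian) → word 0x10
tag:1 @ bit 0 → (0x10>>0)&0x1 = 0x0
lvl:5 @ bit 1 → (0x10>>1)&0x1f = 0x8  ←
prio:1 @ bit 6 → (0x10>>6)&0x1 = 0x0
addr_hi:1 @ bit 7 → (0x10>>7)&0x1 = 0x0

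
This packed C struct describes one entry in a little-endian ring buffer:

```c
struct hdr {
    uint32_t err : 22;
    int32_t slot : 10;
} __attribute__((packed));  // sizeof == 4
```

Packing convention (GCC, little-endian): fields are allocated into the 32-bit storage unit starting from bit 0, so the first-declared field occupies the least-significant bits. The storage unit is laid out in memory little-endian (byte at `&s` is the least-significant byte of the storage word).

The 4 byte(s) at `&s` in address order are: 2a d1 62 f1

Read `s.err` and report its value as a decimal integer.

2281770

[0]=0x2a [1]=0xd1 [2]=0x62 [3]=0xf1 (little-endian) → word 0xf162d12a
err [0+:22] = (word>>0) & 0x3fffff = 2281770  ←
slot [22+:10] = (word>>22) & 0x3ff = 965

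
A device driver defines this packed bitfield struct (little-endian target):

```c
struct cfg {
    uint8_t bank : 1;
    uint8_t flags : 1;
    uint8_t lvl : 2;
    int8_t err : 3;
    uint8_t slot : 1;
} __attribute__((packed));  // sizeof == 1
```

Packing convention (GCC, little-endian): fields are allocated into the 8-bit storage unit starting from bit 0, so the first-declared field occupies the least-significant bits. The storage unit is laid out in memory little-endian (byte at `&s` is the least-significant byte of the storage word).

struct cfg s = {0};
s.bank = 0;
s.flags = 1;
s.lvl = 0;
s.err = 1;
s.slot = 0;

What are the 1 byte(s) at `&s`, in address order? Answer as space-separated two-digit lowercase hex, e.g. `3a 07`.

12

bank:1 = 0 → 0x0 << 0 → word 0x00
flags:1 = 1 → 0x1 << 1 → word 0x02
lvl:2 = 0 → 0x0 << 2 → word 0x02
err:3 = 1 → 0x1 << 4 → word 0x12
slot:1 = 0 → 0x0 << 7 → word 0x12
word = 0x12 → little-endian bytes:
  [0]=0x12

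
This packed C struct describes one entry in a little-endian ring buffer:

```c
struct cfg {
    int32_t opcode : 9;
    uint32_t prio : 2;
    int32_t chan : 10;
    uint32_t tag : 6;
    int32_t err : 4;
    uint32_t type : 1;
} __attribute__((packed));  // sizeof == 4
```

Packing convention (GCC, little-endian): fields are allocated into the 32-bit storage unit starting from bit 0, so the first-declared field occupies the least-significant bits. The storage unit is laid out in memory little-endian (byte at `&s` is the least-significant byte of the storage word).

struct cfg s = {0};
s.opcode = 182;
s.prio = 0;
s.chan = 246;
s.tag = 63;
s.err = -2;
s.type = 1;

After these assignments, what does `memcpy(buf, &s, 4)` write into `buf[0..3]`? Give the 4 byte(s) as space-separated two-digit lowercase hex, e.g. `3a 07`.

[0+:9] opcode=182 & 0x1ff = 0xb6; word=0x000000b6
[9+:2] prio=0 & 0x3 = 0x0; word=0x000000b6
[11+:10] chan=246 & 0x3ff = 0xf6; word=0x0007b0b6
[21+:6] tag=63 & 0x3f = 0x3f; word=0x07e7b0b6
[27+:4] err=-2 & 0xf = 0xe; word=0x77e7b0b6
[31+:1] type=1 & 0x1 = 0x1; word=0xf7e7b0b6
word = 0xf7e7b0b6 → little-endian bytes:
  [0]=0xb6  [1]=0xb0  [2]=0xe7  [3]=0xf7

b6 b0 e7 f7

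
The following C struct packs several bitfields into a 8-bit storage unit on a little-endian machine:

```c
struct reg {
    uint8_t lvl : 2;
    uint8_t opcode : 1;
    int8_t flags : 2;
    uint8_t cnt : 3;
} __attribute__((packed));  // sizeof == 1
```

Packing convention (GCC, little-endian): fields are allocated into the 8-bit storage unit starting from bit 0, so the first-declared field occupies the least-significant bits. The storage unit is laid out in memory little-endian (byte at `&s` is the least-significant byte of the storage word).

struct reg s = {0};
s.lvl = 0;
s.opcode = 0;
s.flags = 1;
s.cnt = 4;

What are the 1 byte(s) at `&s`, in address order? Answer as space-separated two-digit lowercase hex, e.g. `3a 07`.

[0+:2] lvl=0 & 0x3 = 0x0; word=0x00
[2+:1] opcode=0 & 0x1 = 0x0; word=0x00
[3+:2] flags=1 & 0x3 = 0x1; word=0x08
[5+:3] cnt=4 & 0x7 = 0x4; word=0x88
word = 0x88 → little-endian bytes:
  [0]=0x88

88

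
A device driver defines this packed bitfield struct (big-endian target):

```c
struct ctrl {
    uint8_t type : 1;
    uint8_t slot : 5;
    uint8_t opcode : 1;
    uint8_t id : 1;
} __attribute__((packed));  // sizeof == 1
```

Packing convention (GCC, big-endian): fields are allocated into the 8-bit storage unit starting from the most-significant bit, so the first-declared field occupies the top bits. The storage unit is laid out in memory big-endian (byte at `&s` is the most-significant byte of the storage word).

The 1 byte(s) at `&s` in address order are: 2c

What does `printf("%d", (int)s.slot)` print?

11

[0]=0x2c (big-endian) → word 0x2c
type [7+:1] = (word>>7) & 0x1 = 0
slot [2+:5] = (word>>2) & 0x1f = 11  ←
opcode [1+:1] = (word>>1) & 0x1 = 0
id [0+:1] = (word>>0) & 0x1 = 0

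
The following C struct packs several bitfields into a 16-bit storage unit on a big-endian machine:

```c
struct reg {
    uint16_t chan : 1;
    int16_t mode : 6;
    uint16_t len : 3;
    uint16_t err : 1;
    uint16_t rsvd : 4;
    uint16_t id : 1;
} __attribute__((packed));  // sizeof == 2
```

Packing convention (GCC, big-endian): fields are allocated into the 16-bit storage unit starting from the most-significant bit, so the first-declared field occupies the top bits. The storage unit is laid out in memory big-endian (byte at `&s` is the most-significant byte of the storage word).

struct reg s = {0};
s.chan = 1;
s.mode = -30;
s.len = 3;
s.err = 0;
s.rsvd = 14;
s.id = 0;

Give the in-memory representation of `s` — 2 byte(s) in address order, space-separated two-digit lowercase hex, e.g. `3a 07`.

c4 dc

chan:1 = 1 → 0x1 << 15 → word 0x8000
mode:6 = -30 → 0x22 << 9 → word 0xc400
len:3 = 3 → 0x3 << 6 → word 0xc4c0
err:1 = 0 → 0x0 << 5 → word 0xc4c0
rsvd:4 = 14 → 0xe << 1 → word 0xc4dc
id:1 = 0 → 0x0 << 0 → word 0xc4dc
word = 0xc4dc → big-endian bytes:
  [0]=0xc4  [1]=0xdc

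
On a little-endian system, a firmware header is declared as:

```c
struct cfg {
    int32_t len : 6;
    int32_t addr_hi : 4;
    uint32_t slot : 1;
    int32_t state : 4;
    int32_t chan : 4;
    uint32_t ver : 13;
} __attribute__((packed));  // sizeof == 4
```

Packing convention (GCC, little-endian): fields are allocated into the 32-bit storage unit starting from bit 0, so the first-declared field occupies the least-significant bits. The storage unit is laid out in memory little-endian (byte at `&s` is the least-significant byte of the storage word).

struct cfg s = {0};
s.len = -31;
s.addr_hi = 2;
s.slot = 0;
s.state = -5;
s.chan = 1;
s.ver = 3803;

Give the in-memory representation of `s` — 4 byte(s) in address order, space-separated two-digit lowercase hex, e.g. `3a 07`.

a1 d8 d8 76

len (6b) val=-31 bits=0x21 at bit 0: 0x00000021
addr_hi (4b) val=2 bits=0x2 at bit 6: 0x000000a1
slot (1b) val=0 bits=0x0 at bit 10: 0x000000a1
state (4b) val=-5 bits=0xb at bit 11: 0x000058a1
chan (4b) val=1 bits=0x1 at bit 15: 0x0000d8a1
ver (13b) val=3803 bits=0xedb at bit 19: 0x76d8d8a1
word = 0x76d8d8a1 → little-endian bytes:
  [0]=0xa1  [1]=0xd8  [2]=0xd8  [3]=0x76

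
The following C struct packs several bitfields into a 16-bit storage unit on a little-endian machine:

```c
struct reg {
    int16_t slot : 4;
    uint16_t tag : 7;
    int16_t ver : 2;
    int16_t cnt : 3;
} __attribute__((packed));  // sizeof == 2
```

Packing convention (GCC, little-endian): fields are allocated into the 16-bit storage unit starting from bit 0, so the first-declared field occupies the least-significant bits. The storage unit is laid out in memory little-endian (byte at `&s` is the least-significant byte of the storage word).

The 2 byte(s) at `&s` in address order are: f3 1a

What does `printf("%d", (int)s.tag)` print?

[0]=0xf3 [1]=0x1a (little-endian) → word 0x1af3
slot [0+:4] = (word>>0) & 0xf = 3
tag [4+:7] = (word>>4) & 0x7f = 47  ←
ver [11+:2] = (word>>11) & 0x3 = 3
cnt [13+:3] = (word>>13) & 0x7 = 0

47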